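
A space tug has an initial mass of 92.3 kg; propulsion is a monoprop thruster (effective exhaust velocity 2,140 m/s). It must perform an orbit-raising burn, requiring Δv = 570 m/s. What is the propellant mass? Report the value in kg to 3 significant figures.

propellant mass ≈ 21.6 kg

m₀/m_f = exp(Δv / v_e) = exp(570 / 2140.0) = exp(0.2664) = 1.3052.
m_f = 92.3 / 1.3052 = 70.7171 kg, so propellant = m₀ − m_f = 92.3 − 70.7171 = 21.5829 kg.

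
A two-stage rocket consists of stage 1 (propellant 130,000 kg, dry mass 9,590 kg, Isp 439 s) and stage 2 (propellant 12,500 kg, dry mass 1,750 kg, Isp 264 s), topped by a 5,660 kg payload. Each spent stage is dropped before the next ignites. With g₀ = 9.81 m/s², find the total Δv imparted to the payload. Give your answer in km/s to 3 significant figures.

Ignition mass of stage 1 = 130,000+9,590 + 12,500+1,750 + 5,660 = 159,500 kg.
Stage 1: m₀ = 159,500 kg, m_f = 159,500 − 130,000 = 29,500 kg; Δv = 439×9.81×ln(5.407) = 4306.6×1.6877 ≈ 7268 m/s.
Stage 2: m₀ = 19,910 kg, m_f = 19,910 − 12,500 = 7,410 kg; Δv = 264×9.81×ln(2.687) = 2589.8×0.9884 ≈ 2560 m/s.
Total Δv = 7268 + 2560 = 9828 m/s.

Δv ≈ 9.83 km/s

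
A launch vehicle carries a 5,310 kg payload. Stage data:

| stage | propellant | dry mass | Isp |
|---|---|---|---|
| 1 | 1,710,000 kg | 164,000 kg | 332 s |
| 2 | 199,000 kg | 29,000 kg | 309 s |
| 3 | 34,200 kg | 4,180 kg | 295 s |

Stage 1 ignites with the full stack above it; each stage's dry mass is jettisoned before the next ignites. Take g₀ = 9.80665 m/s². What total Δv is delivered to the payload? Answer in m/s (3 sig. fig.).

Ignition mass of stage 1 = 1,710,000+164,000 + 199,000+29,000 + 34,200+4,180 + 5,310 = 2,145,690 kg.
Stage 1: m₀ = 2,145,690 kg, m_f = 2,145,690 − 1,710,000 = 435,690 kg; Δv = 332×9.80665×ln(4.925) = 3255.8×1.5943 ≈ 5191 m/s.
Stage 2: m₀ = 271,690 kg, m_f = 271,690 − 199,000 = 72,690 kg; Δv = 309×9.80665×ln(3.738) = 3030.3×1.3185 ≈ 3995 m/s.
Stage 3: m₀ = 43,690 kg, m_f = 43,690 − 34,200 = 9,490 kg; Δv = 295×9.80665×ln(4.604) = 2893.0×1.5269 ≈ 4417 m/s.
Total Δv = 5191 + 3995 + 4417 = 13603 m/s.

Δv ≈ 13600 m/s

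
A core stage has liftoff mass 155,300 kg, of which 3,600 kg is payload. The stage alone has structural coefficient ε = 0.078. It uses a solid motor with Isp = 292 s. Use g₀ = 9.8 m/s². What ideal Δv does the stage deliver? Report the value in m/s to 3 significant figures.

Δv ≈ 6610 m/s

Stage wet mass = m₀ − payload = 155,300 − 3,600 = 151,700 kg.
Stage dry mass = ε × stage wet mass = 0.078 × 151,700 = 11,832.6 kg.
Burnout mass m_f = stage dry + payload = 11,832.6 + 3,600 = 15,432.6 kg.
v_e = Isp · g₀ = 292 × 9.8 = 2861.6 m/s.
From the ideal rocket equation, Δv = v_e · ln(155,300/15,432.6) = 2861.6 × ln(10.06) = 2861.6 × 2.3089 ≈ 6607 m/s.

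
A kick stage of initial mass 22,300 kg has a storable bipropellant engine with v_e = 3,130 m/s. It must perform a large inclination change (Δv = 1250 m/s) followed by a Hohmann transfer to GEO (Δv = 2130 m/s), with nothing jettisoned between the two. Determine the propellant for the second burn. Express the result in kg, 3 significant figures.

After the first burn: m = 22300 × exp(−1250/3130.0) = 22300 × 0.67075 = 14,957.7 kg.
After the second burn: m = 14,957.7 × exp(−2130/3130.0) = 14,957.7 × 0.50636 = 7,573.98 kg.
Second-burn propellant = 14,957.7 − 7,573.98 = 7,383.72 kg.

propellant for the second burn ≈ 7380 kg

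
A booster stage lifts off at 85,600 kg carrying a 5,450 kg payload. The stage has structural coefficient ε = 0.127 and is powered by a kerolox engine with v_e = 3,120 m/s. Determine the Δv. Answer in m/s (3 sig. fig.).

Stage wet mass = m₀ − payload = 85,600 − 5,450 = 80,150 kg.
Stage dry mass = ε × stage wet mass = 0.127 × 80,150 = 10,179.1 kg.
Burnout mass m_f = stage dry + payload = 10,179.1 + 5,450 = 15,629.1 kg.
Rocket equation: Δv = v_e · ln(85,600/15,629.1) = 3120.0 × ln(5.477) = 3120.0 × 1.7006 ≈ 5306 m/s.

Δv ≈ 5310 m/s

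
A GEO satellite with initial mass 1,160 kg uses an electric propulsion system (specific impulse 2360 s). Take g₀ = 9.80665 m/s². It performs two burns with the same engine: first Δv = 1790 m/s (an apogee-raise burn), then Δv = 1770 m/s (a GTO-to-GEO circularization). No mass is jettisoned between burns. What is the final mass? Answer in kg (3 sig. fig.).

v_e = Isp · g₀ = 2360 × 9.80665 = 23143.7 m/s.
After the first burn: m = 1160 × exp(−1790/23143.7) = 1160 × 0.92557 = 1,073.66 kg.
After the second burn: m = 1,073.66 × exp(−1770/23143.7) = 1,073.66 × 0.92637 = 994.606 kg.

final mass ≈ 995 kg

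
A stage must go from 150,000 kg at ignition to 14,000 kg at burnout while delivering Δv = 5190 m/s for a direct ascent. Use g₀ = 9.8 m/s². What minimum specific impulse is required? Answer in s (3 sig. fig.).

ln(m₀/m_f) = ln(150000/14000) = ln(10.71) = 2.3716.
v_e = Δv / ln(m₀/m_f) = 5190 / 2.3716 = 2188.4 m/s.
Isp = v_e / g₀ = 2188.4 / 9.8 = 223.3 s.

Isp ≈ 223 s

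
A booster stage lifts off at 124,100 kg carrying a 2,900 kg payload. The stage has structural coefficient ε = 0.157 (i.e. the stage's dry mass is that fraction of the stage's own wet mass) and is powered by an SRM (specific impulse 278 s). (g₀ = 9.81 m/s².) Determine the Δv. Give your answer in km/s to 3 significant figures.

Δv ≈ 4.73 km/s

Stage wet mass = m₀ − payload = 124,100 − 2,900 = 121,200 kg.
Stage dry mass = ε × stage wet mass = 0.157 × 121,200 = 19,028.4 kg.
Burnout mass m_f = stage dry + payload = 19,028.4 + 2,900 = 21,928.4 kg.
v_e = Isp · g₀ = 278 × 9.81 = 2727.2 m/s.
Rocket equation: Δv = v_e · ln(124,100/21,928.4) = 2727.2 × ln(5.659) = 2727.2 × 1.7333 ≈ 4727 m/s.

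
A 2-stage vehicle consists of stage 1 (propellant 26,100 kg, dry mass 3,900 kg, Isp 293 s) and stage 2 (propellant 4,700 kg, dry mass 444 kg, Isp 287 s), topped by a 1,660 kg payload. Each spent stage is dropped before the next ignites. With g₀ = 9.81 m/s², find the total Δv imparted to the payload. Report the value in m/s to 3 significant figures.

Ignition mass of stage 1 = 26,100+3,900 + 4,700+444 + 1,660 = 36,804 kg.
Stage 1: m₀ = 36,804 kg, m_f = 36,804 − 26,100 = 10,704 kg; Δv = 293×9.81×ln(3.438) = 2874.3×1.2350 ≈ 3550 m/s.
Stage 2: m₀ = 6,804 kg, m_f = 6,804 − 4,700 = 2,104 kg; Δv = 287×9.81×ln(3.234) = 2815.5×1.1737 ≈ 3304 m/s.
Total Δv = 3550 + 3304 = 6854 m/s.

Δv ≈ 6850 m/s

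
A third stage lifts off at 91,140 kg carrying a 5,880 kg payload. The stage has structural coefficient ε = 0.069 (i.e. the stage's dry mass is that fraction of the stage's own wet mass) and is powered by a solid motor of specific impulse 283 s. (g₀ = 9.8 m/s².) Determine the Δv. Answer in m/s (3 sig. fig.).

Stage wet mass = m₀ − payload = 91,140 − 5,880 = 85,260 kg.
Stage dry mass = ε × stage wet mass = 0.069 × 85,260 = 5,882.94 kg.
Burnout mass m_f = stage dry + payload = 5,882.94 + 5,880 = 11,762.94 kg.
v_e = Isp · g₀ = 283 × 9.8 = 2773.4 m/s.
Using Δv = v_e ln(m₀/m_f): Δv = v_e · ln(91,140/11,762.94) = 2773.4 × ln(7.748) = 2773.4 × 2.0474 ≈ 5678 m/s.

Δv ≈ 5680 m/s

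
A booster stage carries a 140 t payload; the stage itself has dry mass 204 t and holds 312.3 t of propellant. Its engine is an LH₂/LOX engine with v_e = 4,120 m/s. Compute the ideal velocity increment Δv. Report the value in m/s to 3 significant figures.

m₀ = payload + dry + propellant = 140 + 204 + 312.3 = 656.3 t.
m_f = payload + dry = 140 + 204 = 344 t.
Δv = v_e · ln(m₀/m_f) = 4120.0 × ln(1.908) = 4120.0 × 0.6460 ≈ 2661.4 m/s.

Δv ≈ 2660 m/s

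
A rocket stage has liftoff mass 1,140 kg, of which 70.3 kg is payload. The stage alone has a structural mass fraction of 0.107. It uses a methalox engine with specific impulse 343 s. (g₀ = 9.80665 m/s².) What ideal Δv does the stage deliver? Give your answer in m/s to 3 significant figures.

Δv ≈ 6120 m/s

Stage wet mass = m₀ − payload = 1,140 − 70.3 = 1,069.7 kg.
Stage dry mass = ε × stage wet mass = 0.107 × 1,069.7 = 114.458 kg.
Burnout mass m_f = stage dry + payload = 114.458 + 70.3 = 184.758 kg.
v_e = Isp · g₀ = 343 × 9.80665 = 3363.7 m/s.
Using Δv = v_e ln(m₀/m_f): Δv = v_e · ln(1,140/184.758) = 3363.7 × ln(6.17) = 3363.7 × 1.8197 ≈ 6121 m/s.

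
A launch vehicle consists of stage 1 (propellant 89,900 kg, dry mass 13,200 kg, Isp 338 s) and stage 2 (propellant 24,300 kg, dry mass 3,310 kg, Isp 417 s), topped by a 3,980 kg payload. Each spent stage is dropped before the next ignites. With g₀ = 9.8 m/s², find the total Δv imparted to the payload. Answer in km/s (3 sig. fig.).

Ignition mass of stage 1 = 89,900+13,200 + 24,300+3,310 + 3,980 = 134,690 kg.
Stage 1: m₀ = 134,690 kg, m_f = 134,690 − 89,900 = 44,790 kg; Δv = 338×9.8×ln(3.007) = 3312.4×1.1010 ≈ 3647 m/s.
Stage 2: m₀ = 31,590 kg, m_f = 31,590 − 24,300 = 7,290 kg; Δv = 417×9.8×ln(4.333) = 4086.6×1.4663 ≈ 5992 m/s.
Total Δv = 3647 + 5992 = 9639 m/s.

Δv ≈ 9.64 km/s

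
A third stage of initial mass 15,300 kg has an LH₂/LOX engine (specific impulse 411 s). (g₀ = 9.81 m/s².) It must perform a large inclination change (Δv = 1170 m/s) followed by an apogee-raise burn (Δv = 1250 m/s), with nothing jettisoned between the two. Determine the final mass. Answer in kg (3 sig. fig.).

final mass ≈ 8400 kg

v_e = Isp · g₀ = 411 × 9.81 = 4031.9 m/s.
After the first burn: m = 15300 × exp(−1170/4031.9) = 15300 × 0.74813 = 11,446.4 kg.
After the second burn: m = 11,446.4 × exp(−1250/4031.9) = 11,446.4 × 0.73343 = 8,395.13 kg.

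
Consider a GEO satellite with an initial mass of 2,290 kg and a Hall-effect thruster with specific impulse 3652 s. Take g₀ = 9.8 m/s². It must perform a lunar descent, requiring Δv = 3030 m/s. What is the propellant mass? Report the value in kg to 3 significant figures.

propellant mass ≈ 186 kg

v_e = Isp · g₀ = 3652 × 9.8 = 35789.6 m/s.
By the Tsiolkovsky rocket equation, m₀/m_f = exp(Δv / v_e) = exp(3030 / 35789.6) = exp(0.0847) = 1.0883.
m_f = 2,290 / 1.0883 = 2,104.2 kg, so propellant = m₀ − m_f = 2,290 − 2,104.2 = 185.8 kg.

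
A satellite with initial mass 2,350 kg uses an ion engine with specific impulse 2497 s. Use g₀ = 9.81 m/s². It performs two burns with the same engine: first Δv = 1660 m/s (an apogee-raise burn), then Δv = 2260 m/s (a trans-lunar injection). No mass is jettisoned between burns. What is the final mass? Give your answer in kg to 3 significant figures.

v_e = Isp · g₀ = 2497 × 9.81 = 24495.6 m/s.
After the first burn: m = 2350 × exp(−1660/24495.6) = 2350 × 0.93448 = 2,196.03 kg.
After the second burn: m = 2,196.03 × exp(−2260/24495.6) = 2,196.03 × 0.91187 = 2,002.49 kg.

final mass ≈ 2000 kg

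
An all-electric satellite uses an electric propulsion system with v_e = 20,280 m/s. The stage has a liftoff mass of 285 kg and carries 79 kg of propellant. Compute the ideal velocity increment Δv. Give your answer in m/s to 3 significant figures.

Δv ≈ 6580 m/s

m_f = m₀ − m_prop = 285 − 79 = 206 kg.
From the ideal rocket equation, Δv = v_e · ln(m₀/m_f) = 20280.0 × ln(1.383) = 20280.0 × 0.3246 ≈ 6583.2 m/s.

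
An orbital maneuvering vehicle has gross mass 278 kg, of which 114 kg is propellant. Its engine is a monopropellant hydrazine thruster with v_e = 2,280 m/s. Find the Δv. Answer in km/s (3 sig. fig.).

Δv ≈ 1.20 km/s

m_f = m₀ − m_prop = 278 − 114 = 164 kg.
Using Δv = v_e ln(m₀/m_f): Δv = v_e · ln(m₀/m_f) = 2280.0 × ln(1.695) = 2280.0 × 0.5278 ≈ 1203.3 m/s.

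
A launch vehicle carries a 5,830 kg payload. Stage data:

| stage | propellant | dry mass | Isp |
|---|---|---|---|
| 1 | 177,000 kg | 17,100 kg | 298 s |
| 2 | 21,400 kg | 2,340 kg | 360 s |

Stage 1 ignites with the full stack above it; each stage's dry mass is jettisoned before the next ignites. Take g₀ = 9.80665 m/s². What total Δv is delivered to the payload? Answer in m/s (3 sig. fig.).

Ignition mass of stage 1 = 177,000+17,100 + 21,400+2,340 + 5,830 = 223,670 kg.
Stage 1: m₀ = 223,670 kg, m_f = 223,670 − 177,000 = 46,670 kg; Δv = 298×9.80665×ln(4.793) = 2922.4×1.5671 ≈ 4580 m/s.
Stage 2: m₀ = 29,570 kg, m_f = 29,570 − 21,400 = 8,170 kg; Δv = 360×9.80665×ln(3.619) = 3530.4×1.2863 ≈ 4541 m/s.
Total Δv = 4580 + 4541 = 9121 m/s.

Δv ≈ 9120 m/s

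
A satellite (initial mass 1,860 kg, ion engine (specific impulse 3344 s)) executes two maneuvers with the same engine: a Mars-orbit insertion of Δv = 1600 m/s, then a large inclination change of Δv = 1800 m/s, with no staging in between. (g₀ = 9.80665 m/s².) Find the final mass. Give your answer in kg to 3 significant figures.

final mass ≈ 1680 kg

v_e = Isp · g₀ = 3344 × 9.80665 = 32793.4 m/s.
After the first burn: m = 1860 × exp(−1600/32793.4) = 1860 × 0.95238 = 1,771.43 kg.
After the second burn: m = 1,771.43 × exp(−1800/32793.4) = 1,771.43 × 0.94659 = 1,676.82 kg.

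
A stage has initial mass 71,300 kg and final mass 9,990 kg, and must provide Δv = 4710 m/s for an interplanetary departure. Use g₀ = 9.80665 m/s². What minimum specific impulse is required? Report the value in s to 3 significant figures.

ln(m₀/m_f) = ln(71300/9990) = ln(7.137) = 1.9653.
v_e = Δv / ln(m₀/m_f) = 4710 / 1.9653 = 2396.6 m/s.
Isp = v_e / g₀ = 2396.6 / 9.80665 = 244.4 s.

Isp ≈ 244 s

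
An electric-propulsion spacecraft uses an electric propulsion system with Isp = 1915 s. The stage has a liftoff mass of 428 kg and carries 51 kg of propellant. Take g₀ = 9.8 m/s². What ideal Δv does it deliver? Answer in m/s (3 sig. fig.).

v_e = Isp · g₀ = 1915 × 9.8 = 18767.0 m/s.
m_f = m₀ − m_prop = 428 − 51 = 377 kg.
Δv = v_e · ln(m₀/m_f) = 18767.0 × ln(1.135) = 18767.0 × 0.1269 ≈ 2381.1 m/s.

Δv ≈ 2380 m/s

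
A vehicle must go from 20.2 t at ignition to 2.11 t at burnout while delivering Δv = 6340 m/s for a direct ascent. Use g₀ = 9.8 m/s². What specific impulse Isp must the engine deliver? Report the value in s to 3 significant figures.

ln(m₀/m_f) = ln(20200/2110) = ln(9.573) = 2.2590.
v_e = Δv / ln(m₀/m_f) = 6340 / 2.2590 = 2806.6 m/s.
Isp = v_e / g₀ = 2806.6 / 9.8 = 286.4 s.

Isp ≈ 286 s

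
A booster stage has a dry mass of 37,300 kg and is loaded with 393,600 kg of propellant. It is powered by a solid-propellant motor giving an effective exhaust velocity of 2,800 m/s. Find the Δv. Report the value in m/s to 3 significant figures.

Δv ≈ 6850 m/s

m₀ = m_dry + m_prop = 37,300 + 393,600 = 430,900 kg.
From the ideal rocket equation, Δv = v_e · ln(m₀/m_f) = 2800.0 × ln(11.55) = 2800.0 × 2.4469 ≈ 6851.3 m/s.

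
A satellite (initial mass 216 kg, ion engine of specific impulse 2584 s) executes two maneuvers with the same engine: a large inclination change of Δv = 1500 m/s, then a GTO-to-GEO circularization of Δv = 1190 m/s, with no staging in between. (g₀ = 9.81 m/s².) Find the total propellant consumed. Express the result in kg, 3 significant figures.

total propellant consumed ≈ 21.7 kg

v_e = Isp · g₀ = 2584 × 9.81 = 25349.0 m/s.
After the first burn: m = 216 × exp(−1500/25349.0) = 216 × 0.94254 = 203.589 kg.
After the second burn: m = 203.589 × exp(−1190/25349.0) = 203.589 × 0.95414 = 194.252 kg.
Total propellant = m₀ − m_final = 216 − 194.252 = 21.748 kg.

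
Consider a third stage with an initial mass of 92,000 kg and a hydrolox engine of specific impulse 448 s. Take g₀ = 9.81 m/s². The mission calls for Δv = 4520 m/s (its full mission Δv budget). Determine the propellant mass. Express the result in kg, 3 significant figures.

propellant mass ≈ 59100 kg

v_e = Isp · g₀ = 448 × 9.81 = 4394.9 m/s.
Rocket equation: m₀/m_f = exp(Δv / v_e) = exp(4520 / 4394.9) = exp(1.0285) = 2.7968.
m_f = 92,000 / 2.7968 = 32,894.7 kg, so propellant = m₀ − m_f = 92,000 − 32,894.7 = 59,105.3 kg.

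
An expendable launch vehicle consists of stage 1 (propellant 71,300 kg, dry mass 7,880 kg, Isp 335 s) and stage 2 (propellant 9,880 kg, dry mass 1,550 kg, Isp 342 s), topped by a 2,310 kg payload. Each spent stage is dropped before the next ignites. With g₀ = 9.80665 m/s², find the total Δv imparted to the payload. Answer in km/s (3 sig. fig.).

Δv ≈ 9.05 km/s

Ignition mass of stage 1 = 71,300+7,880 + 9,880+1,550 + 2,310 = 92,920 kg.
Stage 1: m₀ = 92,920 kg, m_f = 92,920 − 71,300 = 21,620 kg; Δv = 335×9.80665×ln(4.298) = 3285.2×1.4581 ≈ 4790 m/s.
Stage 2: m₀ = 13,740 kg, m_f = 13,740 − 9,880 = 3,860 kg; Δv = 342×9.80665×ln(3.56) = 3353.9×1.2696 ≈ 4258 m/s.
Total Δv = 4790 + 4258 = 9048 m/s.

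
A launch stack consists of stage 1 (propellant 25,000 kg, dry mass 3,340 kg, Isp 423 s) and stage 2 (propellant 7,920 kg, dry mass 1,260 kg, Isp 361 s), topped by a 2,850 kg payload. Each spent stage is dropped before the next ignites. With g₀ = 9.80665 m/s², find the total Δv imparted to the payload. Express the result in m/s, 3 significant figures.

Ignition mass of stage 1 = 25,000+3,340 + 7,920+1,260 + 2,850 = 40,370 kg.
Stage 1: m₀ = 40,370 kg, m_f = 40,370 − 25,000 = 15,370 kg; Δv = 423×9.80665×ln(2.627) = 4148.2×0.9657 ≈ 4006 m/s.
Stage 2: m₀ = 12,030 kg, m_f = 12,030 − 7,920 = 4,110 kg; Δv = 361×9.80665×ln(2.927) = 3540.2×1.0740 ≈ 3802 m/s.
Total Δv = 4006 + 3802 = 7808 m/s.

Δv ≈ 7810 m/s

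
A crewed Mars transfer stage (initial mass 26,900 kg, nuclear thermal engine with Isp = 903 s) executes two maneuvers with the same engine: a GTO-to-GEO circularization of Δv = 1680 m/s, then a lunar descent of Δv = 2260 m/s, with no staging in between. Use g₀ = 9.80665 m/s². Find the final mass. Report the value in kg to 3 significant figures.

v_e = Isp · g₀ = 903 × 9.80665 = 8855.4 m/s.
After the first burn: m = 26900 × exp(−1680/8855.4) = 26900 × 0.82720 = 22,251.7 kg.
After the second burn: m = 22,251.7 × exp(−2260/8855.4) = 22,251.7 × 0.77475 = 17,239.5 kg.

final mass ≈ 17200 kg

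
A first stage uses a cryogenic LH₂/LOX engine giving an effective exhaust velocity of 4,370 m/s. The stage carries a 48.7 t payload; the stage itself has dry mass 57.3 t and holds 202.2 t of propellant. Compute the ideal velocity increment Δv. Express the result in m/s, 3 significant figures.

m₀ = payload + dry + propellant = 48.7 + 57.3 + 202.2 = 308.2 t.
m_f = payload + dry = 48.7 + 57.3 = 106 t.
By the Tsiolkovsky rocket equation, Δv = v_e · ln(m₀/m_f) = 4370.0 × ln(2.908) = 4370.0 × 1.0673 ≈ 4664.1 m/s.

Δv ≈ 4660 m/s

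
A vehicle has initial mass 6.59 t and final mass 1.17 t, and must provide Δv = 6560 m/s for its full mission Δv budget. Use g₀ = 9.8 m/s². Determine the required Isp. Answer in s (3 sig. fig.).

Isp ≈ 387 s

ln(m₀/m_f) = ln(6590/1170) = ln(5.632) = 1.7285.
From the ideal rocket equation, v_e = Δv / ln(m₀/m_f) = 6560 / 1.7285 = 3795.1 m/s.
Isp = v_e / g₀ = 3795.1 / 9.8 = 387.3 s.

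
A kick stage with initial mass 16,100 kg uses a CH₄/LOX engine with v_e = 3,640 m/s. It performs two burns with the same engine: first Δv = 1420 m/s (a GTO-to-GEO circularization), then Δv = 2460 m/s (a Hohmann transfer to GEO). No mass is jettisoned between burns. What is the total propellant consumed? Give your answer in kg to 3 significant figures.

total propellant consumed ≈ 10600 kg

After the first burn: m = 16100 × exp(−1420/3640.0) = 16100 × 0.67698 = 10,899.4 kg.
After the second burn: m = 10,899.4 × exp(−2460/3640.0) = 10,899.4 × 0.50874 = 5,544.96 kg.
Total propellant = m₀ − m_final = 16100 − 5,544.96 = 10,555.04 kg.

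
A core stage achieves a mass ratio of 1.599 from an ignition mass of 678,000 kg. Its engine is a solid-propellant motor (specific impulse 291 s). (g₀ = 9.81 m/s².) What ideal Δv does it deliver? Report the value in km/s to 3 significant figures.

v_e = Isp · g₀ = 291 × 9.81 = 2854.7 m/s.
Rocket equation: Δv = v_e · ln(1.599) = 2854.7 × 0.4694 ≈ 1339.9 m/s.

Δv ≈ 1.34 km/s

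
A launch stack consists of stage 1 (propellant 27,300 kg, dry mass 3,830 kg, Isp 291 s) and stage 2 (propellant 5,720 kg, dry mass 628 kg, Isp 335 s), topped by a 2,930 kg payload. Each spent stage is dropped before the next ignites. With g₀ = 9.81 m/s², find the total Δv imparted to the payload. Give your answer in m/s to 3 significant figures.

Ignition mass of stage 1 = 27,300+3,830 + 5,720+628 + 2,930 = 40,408 kg.
Stage 1: m₀ = 40,408 kg, m_f = 40,408 − 27,300 = 13,108 kg; Δv = 291×9.81×ln(3.083) = 2854.7×1.1258 ≈ 3214 m/s.
Stage 2: m₀ = 9,278 kg, m_f = 9,278 − 5,720 = 3,558 kg; Δv = 335×9.81×ln(2.608) = 3286.4×0.9584 ≈ 3150 m/s.
Total Δv = 3214 + 3150 = 6364 m/s.

Δv ≈ 6360 m/s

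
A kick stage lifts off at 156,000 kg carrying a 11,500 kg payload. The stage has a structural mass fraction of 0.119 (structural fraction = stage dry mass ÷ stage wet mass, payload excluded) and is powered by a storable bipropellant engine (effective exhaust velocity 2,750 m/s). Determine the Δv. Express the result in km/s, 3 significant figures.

Δv ≈ 4.66 km/s

Stage wet mass = m₀ − payload = 156,000 − 11,500 = 144,500 kg.
Stage dry mass = ε × stage wet mass = 0.119 × 144,500 = 17,195.5 kg.
Burnout mass m_f = stage dry + payload = 17,195.5 + 11,500 = 28,695.5 kg.
Δv = v_e · ln(156,000/28,695.5) = 2750.0 × ln(5.436) = 2750.0 × 1.6931 ≈ 4656 m/s.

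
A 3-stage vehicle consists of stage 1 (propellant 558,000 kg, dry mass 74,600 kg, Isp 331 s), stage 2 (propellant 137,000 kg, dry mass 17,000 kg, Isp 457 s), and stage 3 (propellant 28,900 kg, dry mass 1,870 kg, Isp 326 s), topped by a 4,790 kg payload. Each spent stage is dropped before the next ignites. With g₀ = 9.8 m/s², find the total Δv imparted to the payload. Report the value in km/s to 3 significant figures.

Δv ≈ 14.8 km/s

Ignition mass of stage 1 = 558,000+74,600 + 137,000+17,000 + 28,900+1,870 + 4,790 = 822,160 kg.
Stage 1: m₀ = 822,160 kg, m_f = 822,160 − 558,000 = 264,160 kg; Δv = 331×9.8×ln(3.112) = 3243.8×1.1354 ≈ 3683 m/s.
Stage 2: m₀ = 189,560 kg, m_f = 189,560 − 137,000 = 52,560 kg; Δv = 457×9.8×ln(3.607) = 4478.6×1.2828 ≈ 5745 m/s.
Stage 3: m₀ = 35,560 kg, m_f = 35,560 − 28,900 = 6,660 kg; Δv = 326×9.8×ln(5.339) = 3194.8×1.6751 ≈ 5352 m/s.
Total Δv = 3683 + 5745 + 5352 = 14780 m/s.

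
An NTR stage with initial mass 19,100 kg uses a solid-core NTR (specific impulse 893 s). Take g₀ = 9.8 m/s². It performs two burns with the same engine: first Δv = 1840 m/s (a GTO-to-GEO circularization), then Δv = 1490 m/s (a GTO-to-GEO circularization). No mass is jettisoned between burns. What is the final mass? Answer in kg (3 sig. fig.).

final mass ≈ 13100 kg

v_e = Isp · g₀ = 893 × 9.8 = 8751.4 m/s.
After the first burn: m = 19100 × exp(−1840/8751.4) = 19100 × 0.81038 = 15,478.3 kg.
After the second burn: m = 15,478.3 × exp(−1490/8751.4) = 15,478.3 × 0.84345 = 13,055.2 kg.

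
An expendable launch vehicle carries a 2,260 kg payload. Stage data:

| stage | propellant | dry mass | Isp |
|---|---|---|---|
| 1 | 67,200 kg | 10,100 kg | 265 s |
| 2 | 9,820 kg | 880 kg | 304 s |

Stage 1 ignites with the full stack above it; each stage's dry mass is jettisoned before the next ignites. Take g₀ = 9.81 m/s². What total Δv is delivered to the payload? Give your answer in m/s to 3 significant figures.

Ignition mass of stage 1 = 67,200+10,100 + 9,820+880 + 2,260 = 90,260 kg.
Stage 1: m₀ = 90,260 kg, m_f = 90,260 − 67,200 = 23,060 kg; Δv = 265×9.81×ln(3.914) = 2599.7×1.3646 ≈ 3547 m/s.
Stage 2: m₀ = 12,960 kg, m_f = 12,960 − 9,820 = 3,140 kg; Δv = 304×9.81×ln(4.127) = 2982.2×1.4176 ≈ 4228 m/s.
Total Δv = 3547 + 4228 = 7775 m/s.

Δv ≈ 7780 m/s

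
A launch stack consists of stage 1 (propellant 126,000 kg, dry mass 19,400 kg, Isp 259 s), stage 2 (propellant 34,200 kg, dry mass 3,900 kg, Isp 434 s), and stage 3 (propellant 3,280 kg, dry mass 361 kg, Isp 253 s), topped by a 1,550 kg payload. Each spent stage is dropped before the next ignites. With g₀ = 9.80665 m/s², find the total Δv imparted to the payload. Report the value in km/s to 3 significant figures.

Δv ≈ 11.9 km/s

Ignition mass of stage 1 = 126,000+19,400 + 34,200+3,900 + 3,280+361 + 1,550 = 188,691 kg.
Stage 1: m₀ = 188,691 kg, m_f = 188,691 − 126,000 = 62,691 kg; Δv = 259×9.80665×ln(3.01) = 2539.9×1.1019 ≈ 2799 m/s.
Stage 2: m₀ = 43,291 kg, m_f = 43,291 − 34,200 = 9,091 kg; Δv = 434×9.80665×ln(4.762) = 4256.1×1.5607 ≈ 6642 m/s.
Stage 3: m₀ = 5,191 kg, m_f = 5,191 − 3,280 = 1,911 kg; Δv = 253×9.80665×ln(2.716) = 2481.1×0.9993 ≈ 2479 m/s.
Total Δv = 2799 + 6642 + 2479 = 11920 m/s.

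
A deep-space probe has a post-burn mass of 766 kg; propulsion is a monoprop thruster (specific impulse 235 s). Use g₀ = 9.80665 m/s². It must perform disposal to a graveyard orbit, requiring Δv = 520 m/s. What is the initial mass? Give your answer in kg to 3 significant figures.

v_e = Isp · g₀ = 235 × 9.80665 = 2304.6 m/s.
Using Δv = v_e ln(m₀/m_f): m₀/m_f = exp(Δv / v_e) = exp(520 / 2304.6) = exp(0.2256) = 1.2531.
m₀ = m_f × 1.2531 = 766 × 1.2531 = 959.875 kg.

initial mass ≈ 960 kg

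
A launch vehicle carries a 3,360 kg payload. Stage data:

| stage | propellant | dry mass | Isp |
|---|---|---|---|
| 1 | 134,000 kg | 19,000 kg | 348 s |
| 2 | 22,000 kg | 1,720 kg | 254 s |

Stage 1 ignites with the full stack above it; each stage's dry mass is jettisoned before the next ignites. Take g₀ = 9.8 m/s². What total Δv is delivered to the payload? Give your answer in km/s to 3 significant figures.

Δv ≈ 8.81 km/s

Ignition mass of stage 1 = 134,000+19,000 + 22,000+1,720 + 3,360 = 180,080 kg.
Stage 1: m₀ = 180,080 kg, m_f = 180,080 − 134,000 = 46,080 kg; Δv = 348×9.8×ln(3.908) = 3410.4×1.3630 ≈ 4648 m/s.
Stage 2: m₀ = 27,080 kg, m_f = 27,080 − 22,000 = 5,080 kg; Δv = 254×9.8×ln(5.331) = 2489.2×1.6735 ≈ 4166 m/s.
Total Δv = 4648 + 4166 = 8814 m/s.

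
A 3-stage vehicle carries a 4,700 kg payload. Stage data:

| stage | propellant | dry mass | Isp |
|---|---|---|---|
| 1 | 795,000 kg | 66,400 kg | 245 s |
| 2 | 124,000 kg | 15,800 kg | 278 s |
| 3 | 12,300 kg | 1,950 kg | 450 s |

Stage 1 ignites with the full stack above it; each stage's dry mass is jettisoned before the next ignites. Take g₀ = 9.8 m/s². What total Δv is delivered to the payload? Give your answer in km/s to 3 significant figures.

Δv ≈ 12.4 km/s

Ignition mass of stage 1 = 795,000+66,400 + 124,000+15,800 + 12,300+1,950 + 4,700 = 1,020,150 kg.
Stage 1: m₀ = 1,020,150 kg, m_f = 1,020,150 − 795,000 = 225,150 kg; Δv = 245×9.8×ln(4.531) = 2401.0×1.5109 ≈ 3628 m/s.
Stage 2: m₀ = 158,750 kg, m_f = 158,750 − 124,000 = 34,750 kg; Δv = 278×9.8×ln(4.568) = 2724.4×1.5192 ≈ 4139 m/s.
Stage 3: m₀ = 18,950 kg, m_f = 18,950 − 12,300 = 6,650 kg; Δv = 450×9.8×ln(2.85) = 4410.0×1.0472 ≈ 4618 m/s.
Total Δv = 3628 + 4139 + 4618 = 12385 m/s.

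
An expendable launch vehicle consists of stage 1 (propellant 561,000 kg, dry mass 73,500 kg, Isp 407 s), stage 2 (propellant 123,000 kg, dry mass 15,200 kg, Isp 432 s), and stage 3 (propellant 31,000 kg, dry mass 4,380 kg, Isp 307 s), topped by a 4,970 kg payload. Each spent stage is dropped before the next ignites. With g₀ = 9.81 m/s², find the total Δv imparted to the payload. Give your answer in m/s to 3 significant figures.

Ignition mass of stage 1 = 561,000+73,500 + 123,000+15,200 + 31,000+4,380 + 4,970 = 813,050 kg.
Stage 1: m₀ = 813,050 kg, m_f = 813,050 − 561,000 = 252,050 kg; Δv = 407×9.81×ln(3.226) = 3992.7×1.1712 ≈ 4676 m/s.
Stage 2: m₀ = 178,550 kg, m_f = 178,550 − 123,000 = 55,550 kg; Δv = 432×9.81×ln(3.214) = 4237.9×1.1676 ≈ 4948 m/s.
Stage 3: m₀ = 40,350 kg, m_f = 40,350 − 31,000 = 9,350 kg; Δv = 307×9.81×ln(4.316) = 3011.7×1.4622 ≈ 4404 m/s.
Total Δv = 4676 + 4948 + 4404 = 14028 m/s.

Δv ≈ 14000 m/s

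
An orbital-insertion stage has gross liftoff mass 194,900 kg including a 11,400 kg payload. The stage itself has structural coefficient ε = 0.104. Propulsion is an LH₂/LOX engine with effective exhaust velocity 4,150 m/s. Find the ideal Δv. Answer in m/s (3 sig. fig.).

Stage wet mass = m₀ − payload = 194,900 − 11,400 = 183,500 kg.
Stage dry mass = ε × stage wet mass = 0.104 × 183,500 = 19,084 kg.
Burnout mass m_f = stage dry + payload = 19,084 + 11,400 = 30,484 kg.
Δv = v_e · ln(194,900/30,484) = 4150.0 × ln(6.394) = 4150.0 × 1.8553 ≈ 7699 m/s.

Δv ≈ 7700 m/s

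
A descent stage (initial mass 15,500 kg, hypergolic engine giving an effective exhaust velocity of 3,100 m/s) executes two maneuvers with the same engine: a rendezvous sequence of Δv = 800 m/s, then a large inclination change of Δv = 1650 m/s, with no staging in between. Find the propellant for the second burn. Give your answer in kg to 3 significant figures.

After the first burn: m = 15500 × exp(−800/3100.0) = 15500 × 0.77255 = 11,974.5 kg.
After the second burn: m = 11,974.5 × exp(−1650/3100.0) = 11,974.5 × 0.58728 = 7,032.38 kg.
Second-burn propellant = 11,974.5 − 7,032.38 = 4,942.12 kg.

propellant for the second burn ≈ 4940 kg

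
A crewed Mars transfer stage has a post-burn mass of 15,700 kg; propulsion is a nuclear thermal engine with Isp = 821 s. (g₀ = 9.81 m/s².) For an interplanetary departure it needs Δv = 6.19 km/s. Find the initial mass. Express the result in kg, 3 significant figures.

v_e = Isp · g₀ = 821 × 9.81 = 8054.0 m/s.
m₀/m_f = exp(Δv / v_e) = exp(6190 / 8054.0) = exp(0.7686) = 2.1567.
m₀ = m_f × 2.1567 = 15,700 × 2.1567 = 33,860.2 kg.

initial mass ≈ 33900 kg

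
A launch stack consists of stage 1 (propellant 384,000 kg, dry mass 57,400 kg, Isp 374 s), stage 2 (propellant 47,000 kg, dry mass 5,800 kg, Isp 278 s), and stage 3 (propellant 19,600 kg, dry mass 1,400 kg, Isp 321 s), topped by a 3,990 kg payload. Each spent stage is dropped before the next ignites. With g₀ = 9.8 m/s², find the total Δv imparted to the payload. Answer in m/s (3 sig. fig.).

Ignition mass of stage 1 = 384,000+57,400 + 47,000+5,800 + 19,600+1,400 + 3,990 = 519,190 kg.
Stage 1: m₀ = 519,190 kg, m_f = 519,190 − 384,000 = 135,190 kg; Δv = 374×9.8×ln(3.84) = 3665.2×1.3456 ≈ 4932 m/s.
Stage 2: m₀ = 77,790 kg, m_f = 77,790 − 47,000 = 30,790 kg; Δv = 278×9.8×ln(2.526) = 2724.4×0.9268 ≈ 2525 m/s.
Stage 3: m₀ = 24,990 kg, m_f = 24,990 − 19,600 = 5,390 kg; Δv = 321×9.8×ln(4.636) = 3145.8×1.5339 ≈ 4825 m/s.
Total Δv = 4932 + 2525 + 4825 = 12282 m/s.

Δv ≈ 12300 m/s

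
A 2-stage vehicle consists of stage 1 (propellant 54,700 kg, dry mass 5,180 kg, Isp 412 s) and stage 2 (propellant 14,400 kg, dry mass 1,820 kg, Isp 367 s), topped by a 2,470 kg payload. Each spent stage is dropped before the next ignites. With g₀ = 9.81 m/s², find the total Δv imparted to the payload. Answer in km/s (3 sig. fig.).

Ignition mass of stage 1 = 54,700+5,180 + 14,400+1,820 + 2,470 = 78,570 kg.
Stage 1: m₀ = 78,570 kg, m_f = 78,570 − 54,700 = 23,870 kg; Δv = 412×9.81×ln(3.292) = 4041.7×1.1914 ≈ 4815 m/s.
Stage 2: m₀ = 18,690 kg, m_f = 18,690 − 14,400 = 4,290 kg; Δv = 367×9.81×ln(4.357) = 3600.3×1.4717 ≈ 5299 m/s.
Total Δv = 4815 + 5299 = 10114 m/s.

Δv ≈ 10.1 km/s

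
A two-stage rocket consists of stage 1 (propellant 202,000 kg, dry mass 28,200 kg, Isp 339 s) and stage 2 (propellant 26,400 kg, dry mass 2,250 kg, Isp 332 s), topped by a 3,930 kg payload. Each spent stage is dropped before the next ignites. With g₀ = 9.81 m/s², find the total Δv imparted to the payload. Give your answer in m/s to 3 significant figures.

Δv ≈ 10300 m/s

Ignition mass of stage 1 = 202,000+28,200 + 26,400+2,250 + 3,930 = 262,780 kg.
Stage 1: m₀ = 262,780 kg, m_f = 262,780 − 202,000 = 60,780 kg; Δv = 339×9.81×ln(4.323) = 3325.6×1.4641 ≈ 4869 m/s.
Stage 2: m₀ = 32,580 kg, m_f = 32,580 − 26,400 = 6,180 kg; Δv = 332×9.81×ln(5.272) = 3256.9×1.6624 ≈ 5414 m/s.
Total Δv = 4869 + 5414 = 10283 m/s.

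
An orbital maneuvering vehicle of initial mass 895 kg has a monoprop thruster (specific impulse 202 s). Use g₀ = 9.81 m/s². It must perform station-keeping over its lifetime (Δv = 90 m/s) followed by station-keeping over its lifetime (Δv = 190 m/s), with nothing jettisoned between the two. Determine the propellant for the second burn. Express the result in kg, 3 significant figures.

propellant for the second burn ≈ 78.2 kg

v_e = Isp · g₀ = 202 × 9.81 = 1981.6 m/s.
After the first burn: m = 895 × exp(−90/1981.6) = 895 × 0.95560 = 855.262 kg.
After the second burn: m = 855.262 × exp(−190/1981.6) = 855.262 × 0.90857 = 777.065 kg.
Second-burn propellant = 855.262 − 777.065 = 78.197 kg.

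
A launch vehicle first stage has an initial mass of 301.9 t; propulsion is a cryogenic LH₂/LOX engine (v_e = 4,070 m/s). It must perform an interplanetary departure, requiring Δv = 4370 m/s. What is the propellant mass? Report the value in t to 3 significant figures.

propellant mass ≈ 199 t

Using Δv = v_e ln(m₀/m_f): m₀/m_f = exp(Δv / v_e) = exp(4370 / 4070.0) = exp(1.0737) = 2.9262.
m_f = 301.9 / 2.9262 = 103.171 t, so propellant = m₀ − m_f = 301.9 − 103.171 = 198.729 t.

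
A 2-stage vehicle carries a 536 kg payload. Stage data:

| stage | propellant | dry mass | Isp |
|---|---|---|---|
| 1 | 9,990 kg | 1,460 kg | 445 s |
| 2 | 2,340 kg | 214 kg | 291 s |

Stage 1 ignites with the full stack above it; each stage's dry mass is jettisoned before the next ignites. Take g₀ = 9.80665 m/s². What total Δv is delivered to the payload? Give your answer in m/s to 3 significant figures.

Ignition mass of stage 1 = 9,990+1,460 + 2,340+214 + 536 = 14,540 kg.
Stage 1: m₀ = 14,540 kg, m_f = 14,540 − 9,990 = 4,550 kg; Δv = 445×9.80665×ln(3.196) = 4364.0×1.1618 ≈ 5070 m/s.
Stage 2: m₀ = 3,090 kg, m_f = 3,090 − 2,340 = 750 kg; Δv = 291×9.80665×ln(4.12) = 2853.7×1.4159 ≈ 4040 m/s.
Total Δv = 5070 + 4040 = 9110 m/s.

Δv ≈ 9110 m/s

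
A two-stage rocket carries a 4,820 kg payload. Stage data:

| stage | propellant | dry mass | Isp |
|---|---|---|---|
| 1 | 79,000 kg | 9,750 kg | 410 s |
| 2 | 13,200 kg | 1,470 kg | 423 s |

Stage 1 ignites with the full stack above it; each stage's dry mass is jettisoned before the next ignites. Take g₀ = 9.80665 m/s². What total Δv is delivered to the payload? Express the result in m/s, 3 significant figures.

Δv ≈ 9950 m/s

Ignition mass of stage 1 = 79,000+9,750 + 13,200+1,470 + 4,820 = 108,240 kg.
Stage 1: m₀ = 108,240 kg, m_f = 108,240 − 79,000 = 29,240 kg; Δv = 410×9.80665×ln(3.702) = 4020.7×1.3088 ≈ 5262 m/s.
Stage 2: m₀ = 19,490 kg, m_f = 19,490 − 13,200 = 6,290 kg; Δv = 423×9.80665×ln(3.099) = 4148.2×1.1309 ≈ 4691 m/s.
Total Δv = 5262 + 4691 = 9953 m/s.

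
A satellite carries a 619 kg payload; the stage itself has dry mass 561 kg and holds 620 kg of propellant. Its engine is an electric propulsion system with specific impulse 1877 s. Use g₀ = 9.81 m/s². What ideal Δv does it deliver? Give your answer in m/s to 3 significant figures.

v_e = Isp · g₀ = 1877 × 9.81 = 18413.4 m/s.
m₀ = payload + dry + propellant = 619 + 561 + 620 = 1,800 kg.
m_f = payload + dry = 619 + 561 = 1,180 kg.
By the Tsiolkovsky rocket equation, Δv = v_e · ln(m₀/m_f) = 18413.4 × ln(1.525) = 18413.4 × 0.4223 ≈ 7775.5 m/s.

Δv ≈ 7780 m/s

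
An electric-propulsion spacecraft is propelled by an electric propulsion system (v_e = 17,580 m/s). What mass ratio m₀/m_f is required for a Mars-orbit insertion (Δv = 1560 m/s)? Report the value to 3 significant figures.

From the ideal rocket equation, m₀/m_f = exp(Δv / v_e) = exp(1560 / 17580.0) = exp(0.0887) = 1.0928.

mass ratio ≈ 1.09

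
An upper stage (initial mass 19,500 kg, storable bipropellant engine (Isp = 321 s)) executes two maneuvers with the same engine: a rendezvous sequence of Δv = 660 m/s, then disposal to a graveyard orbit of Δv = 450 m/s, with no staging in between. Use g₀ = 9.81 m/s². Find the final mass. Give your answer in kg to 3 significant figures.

final mass ≈ 13700 kg

v_e = Isp · g₀ = 321 × 9.81 = 3149.0 m/s.
After the first burn: m = 19500 × exp(−660/3149.0) = 19500 × 0.81092 = 15,812.9 kg.
After the second burn: m = 15,812.9 × exp(−450/3149.0) = 15,812.9 × 0.86684 = 13,707.3 kg.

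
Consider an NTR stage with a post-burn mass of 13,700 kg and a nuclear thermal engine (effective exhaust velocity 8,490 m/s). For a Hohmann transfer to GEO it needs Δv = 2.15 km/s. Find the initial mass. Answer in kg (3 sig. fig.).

Using Δv = v_e ln(m₀/m_f): m₀/m_f = exp(Δv / v_e) = exp(2150 / 8490.0) = exp(0.2532) = 1.2882.
m₀ = m_f × 1.2882 = 13,700 × 1.2882 = 17,648.3 kg.

initial mass ≈ 17600 kg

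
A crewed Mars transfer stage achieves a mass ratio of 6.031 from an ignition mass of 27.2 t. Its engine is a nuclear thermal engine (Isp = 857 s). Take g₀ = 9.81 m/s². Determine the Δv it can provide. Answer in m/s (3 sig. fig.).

v_e = Isp · g₀ = 857 × 9.81 = 8407.2 m/s.
By the Tsiolkovsky rocket equation, Δv = v_e · ln(6.031) = 8407.2 × 1.7969 ≈ 15107.0 m/s.

Δv ≈ 15100 m/s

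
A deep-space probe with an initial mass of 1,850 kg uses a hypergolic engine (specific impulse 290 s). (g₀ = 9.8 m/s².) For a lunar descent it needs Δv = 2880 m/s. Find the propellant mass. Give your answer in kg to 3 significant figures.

propellant mass ≈ 1180 kg

v_e = Isp · g₀ = 290 × 9.8 = 2842.0 m/s.
From the ideal rocket equation, m₀/m_f = exp(Δv / v_e) = exp(2880 / 2842.0) = exp(1.0134) = 2.7549.
m_f = 1,850 / 2.7549 = 671.531 kg, so propellant = m₀ − m_f = 1,850 − 671.531 = 1,178.469 kg.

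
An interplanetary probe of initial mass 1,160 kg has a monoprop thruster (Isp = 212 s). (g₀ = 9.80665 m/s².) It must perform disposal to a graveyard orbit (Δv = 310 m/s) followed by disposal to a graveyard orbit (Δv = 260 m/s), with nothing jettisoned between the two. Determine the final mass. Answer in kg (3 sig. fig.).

final mass ≈ 882 kg

v_e = Isp · g₀ = 212 × 9.80665 = 2079.0 m/s.
After the first burn: m = 1160 × exp(−310/2079.0) = 1160 × 0.86147 = 999.305 kg.
After the second burn: m = 999.305 × exp(−260/2079.0) = 999.305 × 0.88244 = 881.827 kg.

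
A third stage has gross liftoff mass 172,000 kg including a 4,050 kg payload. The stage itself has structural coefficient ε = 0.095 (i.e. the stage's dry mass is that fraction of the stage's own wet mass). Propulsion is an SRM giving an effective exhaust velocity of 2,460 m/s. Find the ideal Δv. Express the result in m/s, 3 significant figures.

Δv ≈ 5290 m/s

Stage wet mass = m₀ − payload = 172,000 − 4,050 = 167,950 kg.
Stage dry mass = ε × stage wet mass = 0.095 × 167,950 = 15,955.3 kg.
Burnout mass m_f = stage dry + payload = 15,955.3 + 4,050 = 20,005.3 kg.
Δv = v_e · ln(172,000/20,005.3) = 2460.0 × ln(8.598) = 2460.0 × 2.1515 ≈ 5293 m/s.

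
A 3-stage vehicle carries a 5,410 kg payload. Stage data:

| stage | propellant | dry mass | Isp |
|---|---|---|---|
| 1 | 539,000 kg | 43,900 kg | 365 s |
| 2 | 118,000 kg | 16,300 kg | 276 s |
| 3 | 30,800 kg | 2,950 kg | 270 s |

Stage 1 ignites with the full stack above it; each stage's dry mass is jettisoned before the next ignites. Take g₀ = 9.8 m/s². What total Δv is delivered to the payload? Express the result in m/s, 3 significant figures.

Ignition mass of stage 1 = 539,000+43,900 + 118,000+16,300 + 30,800+2,950 + 5,410 = 756,360 kg.
Stage 1: m₀ = 756,360 kg, m_f = 756,360 − 539,000 = 217,360 kg; Δv = 365×9.8×ln(3.48) = 3577.0×1.2470 ≈ 4460 m/s.
Stage 2: m₀ = 173,460 kg, m_f = 173,460 − 118,000 = 55,460 kg; Δv = 276×9.8×ln(3.128) = 2704.8×1.1403 ≈ 3084 m/s.
Stage 3: m₀ = 39,160 kg, m_f = 39,160 − 30,800 = 8,360 kg; Δv = 270×9.8×ln(4.684) = 2646.0×1.5442 ≈ 4086 m/s.
Total Δv = 4460 + 3084 + 4086 = 11630 m/s.

Δv ≈ 11600 m/s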